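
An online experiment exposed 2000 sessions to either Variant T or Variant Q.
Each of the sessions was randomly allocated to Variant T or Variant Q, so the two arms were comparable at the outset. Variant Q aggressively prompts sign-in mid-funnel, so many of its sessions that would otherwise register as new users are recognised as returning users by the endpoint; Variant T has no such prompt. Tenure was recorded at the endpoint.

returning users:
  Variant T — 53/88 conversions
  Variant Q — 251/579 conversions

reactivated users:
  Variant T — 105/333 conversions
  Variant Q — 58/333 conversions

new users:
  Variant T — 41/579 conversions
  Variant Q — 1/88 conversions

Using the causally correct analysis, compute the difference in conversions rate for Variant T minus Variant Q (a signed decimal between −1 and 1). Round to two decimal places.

-0.11

User tenure lies on the pathway variant → user tenure → outcome, so adjusting for it blocks the indirect effect. For the total causal effect of variant, use the unadjusted pooled rates.
The causal difference is the pooled difference: 0.199 − 0.310 = -0.111.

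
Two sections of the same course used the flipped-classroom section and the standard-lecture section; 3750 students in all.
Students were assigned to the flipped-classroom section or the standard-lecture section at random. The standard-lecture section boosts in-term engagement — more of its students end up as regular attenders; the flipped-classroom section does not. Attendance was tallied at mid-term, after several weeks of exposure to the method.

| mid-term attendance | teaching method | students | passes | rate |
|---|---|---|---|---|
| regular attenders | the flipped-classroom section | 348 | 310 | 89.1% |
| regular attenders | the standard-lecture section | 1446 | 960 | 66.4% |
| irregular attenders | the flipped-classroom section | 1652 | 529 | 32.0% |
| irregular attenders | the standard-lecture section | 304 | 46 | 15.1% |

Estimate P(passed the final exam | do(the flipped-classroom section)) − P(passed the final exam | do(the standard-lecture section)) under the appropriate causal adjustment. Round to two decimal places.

-0.16

Because the teaching method influences mid-term attendance, mid-term attendance is a post-treatment mediator, not a confounder. Stratifying on it would bias the estimate; the causal effect is the crude pooled difference.
The causal difference is the pooled difference: 0.419 − 0.575 = -0.155.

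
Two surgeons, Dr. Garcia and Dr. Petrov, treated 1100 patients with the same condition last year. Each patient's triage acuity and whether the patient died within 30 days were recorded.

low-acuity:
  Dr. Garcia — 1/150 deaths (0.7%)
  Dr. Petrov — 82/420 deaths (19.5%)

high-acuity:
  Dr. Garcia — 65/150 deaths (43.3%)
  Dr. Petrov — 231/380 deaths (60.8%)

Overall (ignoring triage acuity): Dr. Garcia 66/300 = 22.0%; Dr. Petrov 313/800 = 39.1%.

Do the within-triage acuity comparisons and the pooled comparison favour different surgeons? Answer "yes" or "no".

Within each triage acuity level (low-acuity 0.7% vs 19.5%; high-acuity 43.3% vs 60.8%), Dr. Garcia has the lower rate every time. Pooled: 22.0% vs 39.1% — Dr. Garcia has the lower rate overall. They agree.

no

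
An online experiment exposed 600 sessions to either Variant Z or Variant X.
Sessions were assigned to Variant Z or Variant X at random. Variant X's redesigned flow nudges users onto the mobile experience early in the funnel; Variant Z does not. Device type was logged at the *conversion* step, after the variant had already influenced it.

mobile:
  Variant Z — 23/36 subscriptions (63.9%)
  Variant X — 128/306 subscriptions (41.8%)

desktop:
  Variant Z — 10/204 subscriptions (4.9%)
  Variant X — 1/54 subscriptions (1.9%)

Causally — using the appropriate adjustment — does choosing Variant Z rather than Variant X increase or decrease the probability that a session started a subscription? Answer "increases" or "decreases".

decreases

The stratified and pooled comparisons disagree (Variant Z wins within each device type; Variant X wins overall), so the answer turns on the causal role of device type.
Device type here is a post-treatment variable shaped by the variant; conditioning on it would introduce bias rather than remove it. The overall comparison is the causal one.
Pooled: Variant Z 13.8% vs Variant X 35.8%; Variant X is higher overall.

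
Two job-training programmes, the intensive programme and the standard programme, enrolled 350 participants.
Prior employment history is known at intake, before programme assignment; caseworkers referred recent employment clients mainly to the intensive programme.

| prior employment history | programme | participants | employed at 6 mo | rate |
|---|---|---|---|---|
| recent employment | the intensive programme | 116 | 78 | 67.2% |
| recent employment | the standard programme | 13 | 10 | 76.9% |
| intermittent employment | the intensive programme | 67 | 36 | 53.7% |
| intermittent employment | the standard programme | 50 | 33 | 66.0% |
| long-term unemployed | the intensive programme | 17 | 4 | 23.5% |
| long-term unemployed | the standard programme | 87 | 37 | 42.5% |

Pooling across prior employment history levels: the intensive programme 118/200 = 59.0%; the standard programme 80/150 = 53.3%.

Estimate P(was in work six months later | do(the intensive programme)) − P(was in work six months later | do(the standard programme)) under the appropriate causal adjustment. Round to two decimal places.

the standard programme is higher inside every prior employment history stratum but the intensive programme is higher in aggregate. Whether to stratify depends on how prior employment history relates to the programme.
Since prior employment history is a pre-existing factor (not a product of the programme) and it affects the outcome on its own, it is a confounder. The stratified rates, not the pooled rate, identify the causal effect.
Adjusting over the population distribution of prior employment history: 0.369·(0.672−0.769) + 0.334·(0.537−0.660) + 0.297·(0.235−0.425) = -0.133.

-0.13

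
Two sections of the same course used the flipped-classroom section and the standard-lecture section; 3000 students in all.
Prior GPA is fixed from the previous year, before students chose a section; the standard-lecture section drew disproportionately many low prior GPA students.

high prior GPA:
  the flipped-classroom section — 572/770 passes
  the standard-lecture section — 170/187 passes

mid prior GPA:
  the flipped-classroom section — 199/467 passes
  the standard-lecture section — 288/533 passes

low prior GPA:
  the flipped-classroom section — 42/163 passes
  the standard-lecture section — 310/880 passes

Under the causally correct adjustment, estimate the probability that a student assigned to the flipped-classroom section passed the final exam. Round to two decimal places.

Within every prior GPA band level the standard-lecture section has the higher rate, yet pooled the flipped-classroom section does — Simpson's reversal.
Since prior GPA band is a pre-existing factor (not a product of the teaching method) and it affects the outcome on its own, it is a confounder. The stratified rates, not the pooled rate, identify the causal effect.
Standardising the flipped-classroom section to the population prior GPA band mix: 0.319·572/770 + 0.333·199/467 + 0.348·42/163 = 0.469.

0.47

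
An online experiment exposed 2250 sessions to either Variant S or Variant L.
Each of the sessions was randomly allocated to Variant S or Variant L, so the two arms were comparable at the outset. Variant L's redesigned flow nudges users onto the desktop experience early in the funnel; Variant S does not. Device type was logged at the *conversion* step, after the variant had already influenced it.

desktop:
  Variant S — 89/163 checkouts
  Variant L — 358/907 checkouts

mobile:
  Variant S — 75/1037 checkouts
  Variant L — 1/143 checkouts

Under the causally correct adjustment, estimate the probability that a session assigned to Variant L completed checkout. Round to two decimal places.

Stratifying would compare variants among sessions the variants themselves sorted into device type groups — a form of selection on an intermediate. The unconditioned pooled rates give the total causal effect.
So P(outcome | do(Variant L)) is just the pooled rate for Variant L: 359/1050 = 0.342.

0.34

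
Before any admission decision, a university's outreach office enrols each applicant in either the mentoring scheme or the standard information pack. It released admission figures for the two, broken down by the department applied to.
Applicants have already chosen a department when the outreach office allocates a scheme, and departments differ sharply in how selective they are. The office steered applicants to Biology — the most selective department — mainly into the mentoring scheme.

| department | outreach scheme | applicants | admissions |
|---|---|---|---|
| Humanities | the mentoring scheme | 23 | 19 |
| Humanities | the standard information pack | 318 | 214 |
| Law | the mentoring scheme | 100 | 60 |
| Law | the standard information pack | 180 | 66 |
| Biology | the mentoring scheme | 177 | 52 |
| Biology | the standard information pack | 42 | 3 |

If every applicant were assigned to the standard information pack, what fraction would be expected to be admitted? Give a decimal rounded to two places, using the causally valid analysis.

0.41

Here department is a common cause — it drives both which outreach scheme a case falls under and the outcome. The crude comparison mixes populations; the stratum-specific rates are the causally relevant ones.
Standardising the standard information pack to the population department mix: 0.406·214/318 + 0.333·66/180 + 0.261·3/42 = 0.414.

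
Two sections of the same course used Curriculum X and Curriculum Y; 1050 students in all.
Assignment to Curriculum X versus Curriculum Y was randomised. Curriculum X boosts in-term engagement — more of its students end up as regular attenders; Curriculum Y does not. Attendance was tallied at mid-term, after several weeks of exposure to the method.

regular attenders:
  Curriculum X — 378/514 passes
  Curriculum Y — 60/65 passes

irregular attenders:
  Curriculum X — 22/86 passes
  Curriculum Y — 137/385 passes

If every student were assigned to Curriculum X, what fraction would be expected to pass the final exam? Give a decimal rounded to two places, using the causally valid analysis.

0.67

Within every mid-term attendance level Curriculum Y has the higher rate, yet pooled Curriculum X does — Simpson's reversal.
Mid-term attendance lies on the pathway teaching method → mid-term attendance → outcome, so adjusting for it blocks the indirect effect. For the total causal effect of teaching method, use the unadjusted pooled rates.
So P(outcome | do(Curriculum X)) is just the pooled rate for Curriculum X: 400/600 = 0.667.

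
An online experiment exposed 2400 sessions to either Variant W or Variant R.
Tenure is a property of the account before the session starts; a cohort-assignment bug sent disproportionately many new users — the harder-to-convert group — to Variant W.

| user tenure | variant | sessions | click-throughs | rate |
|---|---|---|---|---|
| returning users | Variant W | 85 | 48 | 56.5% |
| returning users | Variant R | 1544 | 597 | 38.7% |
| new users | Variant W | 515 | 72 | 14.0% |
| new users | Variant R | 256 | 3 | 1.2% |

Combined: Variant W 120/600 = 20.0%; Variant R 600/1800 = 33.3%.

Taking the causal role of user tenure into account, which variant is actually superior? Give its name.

Variant W

The user tenure-specific comparison favours Variant W throughout, but the pooled figures favour Variant R. The question is whether to condition on user tenure.
User tenure differs across variants for reasons unrelated to any effect of the variant itself, and it separately predicts the outcome — a classic confounder. We must compare within user tenure levels.
Within each level — returning users: 56.5% vs 38.7%; new users: 14.0% vs 1.2% — Variant W is higher every time.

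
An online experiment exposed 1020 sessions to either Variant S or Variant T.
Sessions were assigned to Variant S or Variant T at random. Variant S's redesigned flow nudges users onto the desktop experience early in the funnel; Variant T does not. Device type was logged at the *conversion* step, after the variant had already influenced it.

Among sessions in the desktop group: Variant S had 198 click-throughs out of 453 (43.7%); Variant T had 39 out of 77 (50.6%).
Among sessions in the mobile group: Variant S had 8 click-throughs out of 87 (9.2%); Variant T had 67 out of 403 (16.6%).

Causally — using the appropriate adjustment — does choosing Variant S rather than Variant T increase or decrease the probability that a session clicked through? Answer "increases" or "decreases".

increases

Device type is downstream of the variant. One should not condition on a consequence of treatment, so the overall rates are the right comparison.
Pooled: Variant S 38.1% vs Variant T 22.1%; Variant S is higher overall.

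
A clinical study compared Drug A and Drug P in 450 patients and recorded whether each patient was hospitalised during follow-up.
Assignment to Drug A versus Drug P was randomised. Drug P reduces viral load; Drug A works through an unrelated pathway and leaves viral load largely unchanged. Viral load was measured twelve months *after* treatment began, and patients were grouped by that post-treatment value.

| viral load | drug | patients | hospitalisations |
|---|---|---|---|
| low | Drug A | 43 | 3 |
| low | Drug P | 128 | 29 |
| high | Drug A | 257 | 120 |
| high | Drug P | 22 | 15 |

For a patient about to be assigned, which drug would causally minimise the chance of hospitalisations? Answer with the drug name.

The viral load-specific comparison favours Drug A throughout, but the pooled figures favour Drug P. The question is whether to condition on viral load.
Viral load here is a post-treatment variable shaped by the drug; conditioning on it would introduce bias rather than remove it. The overall comparison is the causal one.
Pooled: Drug A 41.0% vs Drug P 29.3%; Drug P is lower overall.

Drug P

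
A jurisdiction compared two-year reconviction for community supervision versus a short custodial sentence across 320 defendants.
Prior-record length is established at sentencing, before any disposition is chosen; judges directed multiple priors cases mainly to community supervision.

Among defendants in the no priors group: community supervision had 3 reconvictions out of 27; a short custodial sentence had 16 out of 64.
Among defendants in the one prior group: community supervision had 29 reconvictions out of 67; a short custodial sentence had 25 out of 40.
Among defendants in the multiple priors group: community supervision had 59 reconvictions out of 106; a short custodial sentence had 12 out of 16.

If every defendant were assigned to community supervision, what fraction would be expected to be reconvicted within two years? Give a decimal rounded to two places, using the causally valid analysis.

Prior-record length differs across dispositions for reasons unrelated to any effect of the disposition itself, and it separately predicts the outcome — a classic confounder. We must compare within prior-record length levels.
Standardising community supervision to the population prior-record length mix: 0.284·3/27 + 0.334·29/67 + 0.381·59/106 = 0.389.

0.39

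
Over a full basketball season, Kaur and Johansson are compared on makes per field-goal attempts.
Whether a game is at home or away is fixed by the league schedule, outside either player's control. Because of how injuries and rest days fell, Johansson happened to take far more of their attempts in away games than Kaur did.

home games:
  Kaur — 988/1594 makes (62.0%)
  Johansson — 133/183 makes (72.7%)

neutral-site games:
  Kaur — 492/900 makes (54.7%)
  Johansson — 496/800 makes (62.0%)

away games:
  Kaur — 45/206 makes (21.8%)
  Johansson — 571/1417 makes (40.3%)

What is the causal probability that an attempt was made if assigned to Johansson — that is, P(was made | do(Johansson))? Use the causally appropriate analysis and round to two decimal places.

0.59

Game venue satisfies the back-door criterion: it is not a descendant of the player, and it blocks the spurious path from player to outcome. Adjusting for it (i.e., using the within-game venue rates) gives the causal effect.
Standardising Johansson to the population game venue mix: 0.348·133/183 + 0.333·496/800 + 0.318·571/1417 = 0.588.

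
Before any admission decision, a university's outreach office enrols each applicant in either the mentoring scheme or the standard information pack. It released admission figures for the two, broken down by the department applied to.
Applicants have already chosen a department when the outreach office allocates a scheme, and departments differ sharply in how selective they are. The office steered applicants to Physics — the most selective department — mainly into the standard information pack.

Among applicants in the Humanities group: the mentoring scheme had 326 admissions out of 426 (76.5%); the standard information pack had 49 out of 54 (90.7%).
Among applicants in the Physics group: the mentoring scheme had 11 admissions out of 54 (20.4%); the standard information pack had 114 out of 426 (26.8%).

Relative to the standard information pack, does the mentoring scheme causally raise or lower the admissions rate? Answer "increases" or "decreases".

The department-specific comparison favours the standard information pack throughout, but the pooled figures favour the mentoring scheme. The question is whether to condition on department.
Here department is a common cause — it drives both which outreach scheme a case falls under and the outcome. The crude comparison mixes populations; the stratum-specific rates are the causally relevant ones.
Within each level — Humanities: 76.5% vs 90.7%; Physics: 20.4% vs 26.8% — the standard information pack is higher every time.

decreases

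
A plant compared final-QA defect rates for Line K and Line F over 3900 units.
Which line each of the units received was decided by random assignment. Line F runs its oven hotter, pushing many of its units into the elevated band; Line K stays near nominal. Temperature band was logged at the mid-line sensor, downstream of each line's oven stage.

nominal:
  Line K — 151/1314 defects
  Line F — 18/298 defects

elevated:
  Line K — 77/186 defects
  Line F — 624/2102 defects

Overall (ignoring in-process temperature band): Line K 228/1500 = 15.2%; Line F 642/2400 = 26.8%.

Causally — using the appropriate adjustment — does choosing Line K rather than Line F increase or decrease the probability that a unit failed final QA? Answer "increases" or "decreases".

decreases

The stratified and pooled comparisons disagree (Line F wins within each in-process temperature band; Line K wins overall), so the answer turns on the causal role of in-process temperature band.
In-process temperature band is downstream of the line. One should not condition on a consequence of treatment, so the overall rates are the right comparison.
Pooled: Line K 15.2% vs Line F 26.8%; Line K is lower overall.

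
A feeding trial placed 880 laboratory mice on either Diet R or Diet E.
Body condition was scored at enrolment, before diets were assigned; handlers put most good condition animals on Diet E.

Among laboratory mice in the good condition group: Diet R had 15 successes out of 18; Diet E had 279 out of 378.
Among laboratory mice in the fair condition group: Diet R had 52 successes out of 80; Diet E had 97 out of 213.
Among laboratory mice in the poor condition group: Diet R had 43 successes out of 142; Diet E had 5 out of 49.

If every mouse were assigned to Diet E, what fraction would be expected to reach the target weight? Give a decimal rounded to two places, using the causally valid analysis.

Nothing the diet does changes starting body condition; the imbalance is an allocation artefact. With starting body condition also predicting the outcome, the pooled figure is confounded, and the within-stratum comparison is the causal one.
Standardising Diet E to the population starting body condition mix: 0.450·279/378 + 0.333·97/213 + 0.217·5/49 = 0.506.

0.51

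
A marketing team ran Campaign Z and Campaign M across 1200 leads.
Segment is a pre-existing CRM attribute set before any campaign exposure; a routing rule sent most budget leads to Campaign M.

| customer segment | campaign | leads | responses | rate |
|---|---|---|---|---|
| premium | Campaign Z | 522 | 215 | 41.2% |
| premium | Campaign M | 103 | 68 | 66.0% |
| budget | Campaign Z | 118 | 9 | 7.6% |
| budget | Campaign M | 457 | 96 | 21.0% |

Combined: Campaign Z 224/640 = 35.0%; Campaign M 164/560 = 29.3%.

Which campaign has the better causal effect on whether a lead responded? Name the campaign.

The customer segment-specific comparison favours Campaign M throughout, but the pooled figures favour Campaign Z. The question is whether to condition on customer segment.
Customer segment satisfies the back-door criterion: it is not a descendant of the campaign, and it blocks the spurious path from campaign to outcome. Adjusting for it (i.e., using the within-customer segment rates) gives the causal effect.
Within each level — premium: 41.2% vs 66.0%; budget: 7.6% vs 21.0% — Campaign M is higher every time.

Campaign M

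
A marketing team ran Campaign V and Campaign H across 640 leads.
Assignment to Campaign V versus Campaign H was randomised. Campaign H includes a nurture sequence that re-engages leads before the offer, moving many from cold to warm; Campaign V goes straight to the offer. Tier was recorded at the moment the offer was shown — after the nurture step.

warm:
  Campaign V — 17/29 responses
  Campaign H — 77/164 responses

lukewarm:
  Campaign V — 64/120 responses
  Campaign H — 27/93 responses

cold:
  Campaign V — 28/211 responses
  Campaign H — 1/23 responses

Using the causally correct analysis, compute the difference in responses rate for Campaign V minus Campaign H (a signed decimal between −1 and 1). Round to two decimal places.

Because the campaign influences engagement tier, engagement tier is a post-treatment mediator, not a confounder. Stratifying on it would bias the estimate; the causal effect is the crude pooled difference.
The causal difference is the pooled difference: 0.303 − 0.375 = -0.072.

-0.07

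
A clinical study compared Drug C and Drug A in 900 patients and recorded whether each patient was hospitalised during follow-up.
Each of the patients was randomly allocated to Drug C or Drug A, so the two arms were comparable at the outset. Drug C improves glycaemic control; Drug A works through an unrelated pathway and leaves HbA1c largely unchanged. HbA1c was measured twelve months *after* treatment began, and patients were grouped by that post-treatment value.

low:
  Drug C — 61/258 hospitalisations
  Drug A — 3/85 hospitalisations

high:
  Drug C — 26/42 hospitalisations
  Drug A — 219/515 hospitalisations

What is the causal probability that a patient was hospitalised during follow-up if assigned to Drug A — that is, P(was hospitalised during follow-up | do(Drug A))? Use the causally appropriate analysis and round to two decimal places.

0.37

HbA1c here is a post-treatment variable shaped by the drug; conditioning on it would introduce bias rather than remove it. The overall comparison is the causal one.
So P(outcome | do(Drug A)) is just the pooled rate for Drug A: 222/600 = 0.370.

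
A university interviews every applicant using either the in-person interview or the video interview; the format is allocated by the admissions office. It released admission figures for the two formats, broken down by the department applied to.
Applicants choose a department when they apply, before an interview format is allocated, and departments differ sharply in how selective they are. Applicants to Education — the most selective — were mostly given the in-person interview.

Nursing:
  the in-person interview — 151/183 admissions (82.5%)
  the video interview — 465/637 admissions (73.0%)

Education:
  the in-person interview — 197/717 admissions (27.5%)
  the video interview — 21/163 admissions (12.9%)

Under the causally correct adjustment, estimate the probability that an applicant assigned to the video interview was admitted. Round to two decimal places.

0.42

the in-person interview is higher inside every department stratum but the video interview is higher in aggregate. Whether to stratify depends on how department relates to the interview format.
Department differs across interview formats for reasons unrelated to any effect of the interview format itself, and it separately predicts the outcome — a classic confounder. We must compare within department levels.
Standardising the video interview to the population department mix: 0.482·465/637 + 0.518·21/163 = 0.419.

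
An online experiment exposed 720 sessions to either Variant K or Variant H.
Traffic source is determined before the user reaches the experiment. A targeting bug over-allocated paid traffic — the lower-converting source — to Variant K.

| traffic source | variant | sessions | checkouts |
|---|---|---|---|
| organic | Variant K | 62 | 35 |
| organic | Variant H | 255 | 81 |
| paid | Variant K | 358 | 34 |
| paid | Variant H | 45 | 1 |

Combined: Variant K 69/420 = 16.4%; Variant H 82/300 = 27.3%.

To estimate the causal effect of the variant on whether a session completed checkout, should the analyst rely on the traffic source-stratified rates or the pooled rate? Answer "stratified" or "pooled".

stratified

The stratified and pooled comparisons disagree (Variant K wins within each traffic source; Variant H wins overall), so the answer turns on the causal role of traffic source.
Nothing the variant does changes traffic source; the imbalance is an allocation artefact. With traffic source also predicting the outcome, the pooled figure is confounded, and the within-stratum comparison is the causal one.
Within each level — organic: 56.5% vs 31.8%; paid: 9.5% vs 2.2% — Variant K is higher every time.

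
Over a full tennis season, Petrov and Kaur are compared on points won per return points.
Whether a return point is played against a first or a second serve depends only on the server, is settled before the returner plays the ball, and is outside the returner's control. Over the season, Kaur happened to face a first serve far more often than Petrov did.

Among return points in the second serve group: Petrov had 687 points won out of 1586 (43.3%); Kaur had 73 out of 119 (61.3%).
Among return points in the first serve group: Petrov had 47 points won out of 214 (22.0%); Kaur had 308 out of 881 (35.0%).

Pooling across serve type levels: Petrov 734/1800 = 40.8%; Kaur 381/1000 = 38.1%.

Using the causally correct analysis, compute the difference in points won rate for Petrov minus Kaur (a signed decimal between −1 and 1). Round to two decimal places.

Serve type satisfies the back-door criterion: it is not a descendant of the player, and it blocks the spurious path from player to outcome. Adjusting for it (i.e., using the within-serve type rates) gives the causal effect.
Adjusting over the population distribution of serve type: 0.609·(0.433−0.613) + 0.391·(0.220−0.350) = -0.161.

-0.16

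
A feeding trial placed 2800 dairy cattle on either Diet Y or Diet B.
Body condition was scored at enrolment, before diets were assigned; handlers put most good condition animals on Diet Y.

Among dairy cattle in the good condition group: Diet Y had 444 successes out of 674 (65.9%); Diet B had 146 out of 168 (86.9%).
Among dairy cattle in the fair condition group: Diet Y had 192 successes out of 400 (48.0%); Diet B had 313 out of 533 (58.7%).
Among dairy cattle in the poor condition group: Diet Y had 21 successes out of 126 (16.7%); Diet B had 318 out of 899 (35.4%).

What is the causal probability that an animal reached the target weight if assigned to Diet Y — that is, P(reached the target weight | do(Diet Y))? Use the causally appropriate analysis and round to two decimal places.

The stratified and pooled comparisons disagree (Diet B wins within each starting body condition; Diet Y wins overall), so the answer turns on the causal role of starting body condition.
The imbalance in starting body condition arose from how dairy cattle were allocated, not from anything the diet did; and starting body condition independently affects the outcome. The pooled gap is confounded — condition on starting body condition.
Standardising Diet Y to the population starting body condition mix: 0.301·444/674 + 0.333·192/400 + 0.366·21/126 = 0.419.

0.42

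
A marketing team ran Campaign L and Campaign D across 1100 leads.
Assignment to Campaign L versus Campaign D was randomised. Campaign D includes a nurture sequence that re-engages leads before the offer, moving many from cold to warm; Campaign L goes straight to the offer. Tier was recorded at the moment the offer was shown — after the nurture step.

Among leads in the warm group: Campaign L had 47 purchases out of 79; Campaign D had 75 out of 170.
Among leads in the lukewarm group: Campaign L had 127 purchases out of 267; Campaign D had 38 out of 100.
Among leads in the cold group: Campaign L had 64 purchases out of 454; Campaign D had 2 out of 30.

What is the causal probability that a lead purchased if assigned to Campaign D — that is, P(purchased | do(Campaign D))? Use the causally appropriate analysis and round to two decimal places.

0.38

The distribution of engagement tier is itself part of what the campaign does — it is an intermediate outcome. Holding it fixed would remove that part of the effect; the total effect is the pooled difference.
So P(outcome | do(Campaign D)) is just the pooled rate for Campaign D: 115/300 = 0.383.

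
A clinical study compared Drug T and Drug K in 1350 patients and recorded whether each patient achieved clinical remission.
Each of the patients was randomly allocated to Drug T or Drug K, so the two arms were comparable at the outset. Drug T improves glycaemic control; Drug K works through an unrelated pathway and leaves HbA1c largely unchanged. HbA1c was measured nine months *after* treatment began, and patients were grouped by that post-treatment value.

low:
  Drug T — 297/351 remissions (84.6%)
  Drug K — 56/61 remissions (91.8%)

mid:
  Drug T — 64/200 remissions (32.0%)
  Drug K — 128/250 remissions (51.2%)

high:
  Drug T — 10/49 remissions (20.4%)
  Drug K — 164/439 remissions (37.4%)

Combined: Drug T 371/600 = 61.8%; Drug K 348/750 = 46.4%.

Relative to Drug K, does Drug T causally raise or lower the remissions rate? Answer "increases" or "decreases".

increases

HbA1c is recorded after the drug and is itself shifted by it — it sits on the causal path from drug to outcome. Conditioning on a mediator would strip out part of the effect we want; the pooled comparison gives the total causal effect.
Pooled: Drug T 61.8% vs Drug K 46.4%; Drug T is higher overall.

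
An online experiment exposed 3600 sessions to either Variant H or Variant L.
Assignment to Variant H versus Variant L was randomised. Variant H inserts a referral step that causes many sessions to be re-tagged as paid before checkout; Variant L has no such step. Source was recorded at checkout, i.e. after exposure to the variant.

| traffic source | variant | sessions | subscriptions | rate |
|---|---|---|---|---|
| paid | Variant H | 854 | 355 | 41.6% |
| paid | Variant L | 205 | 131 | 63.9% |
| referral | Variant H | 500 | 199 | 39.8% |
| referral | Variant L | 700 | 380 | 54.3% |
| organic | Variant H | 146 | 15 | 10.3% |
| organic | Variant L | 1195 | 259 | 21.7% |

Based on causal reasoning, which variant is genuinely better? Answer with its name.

The distribution of traffic source is itself part of what the variant does — it is an intermediate outcome. Holding it fixed would remove that part of the effect; the total effect is the pooled difference.
Pooled: Variant H 37.9% vs Variant L 36.7%; Variant H is higher overall.

Variant H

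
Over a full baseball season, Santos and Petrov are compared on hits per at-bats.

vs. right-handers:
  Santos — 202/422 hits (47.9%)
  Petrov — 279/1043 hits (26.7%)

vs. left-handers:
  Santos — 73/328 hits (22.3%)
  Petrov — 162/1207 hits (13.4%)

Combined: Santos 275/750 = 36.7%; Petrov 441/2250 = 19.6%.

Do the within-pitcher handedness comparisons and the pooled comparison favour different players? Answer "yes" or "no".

Within each pitcher handedness level (vs. right-handers 47.9% vs 26.7%; vs. left-handers 22.3% vs 13.4%), Santos has the higher rate every time. Pooled: 36.7% vs 19.6% — Santos has the higher rate overall. They agree.

no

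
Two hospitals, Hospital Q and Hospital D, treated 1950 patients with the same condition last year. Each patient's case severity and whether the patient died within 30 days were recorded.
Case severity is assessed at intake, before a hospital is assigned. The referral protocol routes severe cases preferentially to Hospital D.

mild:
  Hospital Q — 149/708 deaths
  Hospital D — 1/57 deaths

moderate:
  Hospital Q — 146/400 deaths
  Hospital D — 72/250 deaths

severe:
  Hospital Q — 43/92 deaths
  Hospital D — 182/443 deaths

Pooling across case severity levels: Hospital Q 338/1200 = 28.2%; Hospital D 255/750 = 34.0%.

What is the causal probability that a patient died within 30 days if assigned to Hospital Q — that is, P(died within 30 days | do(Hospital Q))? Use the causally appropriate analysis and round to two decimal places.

Case severity is set before the hospital has any effect — it is not caused by the hospital — and it independently drives the outcome. That makes it a confounder, so the causal comparison is within case severity levels.
Standardising Hospital Q to the population case severity mix: 0.392·149/708 + 0.333·146/400 + 0.274·43/92 = 0.332.

0.33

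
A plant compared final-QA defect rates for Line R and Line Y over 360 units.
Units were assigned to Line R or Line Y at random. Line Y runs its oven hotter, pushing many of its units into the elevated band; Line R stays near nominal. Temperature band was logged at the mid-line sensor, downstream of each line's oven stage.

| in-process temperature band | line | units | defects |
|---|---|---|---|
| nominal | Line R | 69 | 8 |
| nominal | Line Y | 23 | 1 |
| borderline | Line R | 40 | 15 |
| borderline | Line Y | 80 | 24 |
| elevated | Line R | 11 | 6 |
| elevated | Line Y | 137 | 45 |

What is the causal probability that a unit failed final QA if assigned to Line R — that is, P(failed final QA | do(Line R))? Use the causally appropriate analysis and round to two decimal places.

Because the line influences in-process temperature band, in-process temperature band is a post-treatment mediator, not a confounder. Stratifying on it would bias the estimate; the causal effect is the crude pooled difference.
So P(outcome | do(Line R)) is just the pooled rate for Line R: 29/120 = 0.242.

0.24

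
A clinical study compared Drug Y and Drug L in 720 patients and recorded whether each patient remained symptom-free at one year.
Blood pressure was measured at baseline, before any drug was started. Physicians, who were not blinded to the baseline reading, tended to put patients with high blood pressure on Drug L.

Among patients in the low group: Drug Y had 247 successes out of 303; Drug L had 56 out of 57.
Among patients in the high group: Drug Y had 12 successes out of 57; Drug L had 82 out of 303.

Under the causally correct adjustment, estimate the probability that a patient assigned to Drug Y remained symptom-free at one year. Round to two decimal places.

0.51

Blood pressure differs across drugs for reasons unrelated to any effect of the drug itself, and it separately predicts the outcome — a classic confounder. We must compare within blood pressure levels.
Standardising Drug Y to the population blood pressure mix: 0.500·247/303 + 0.500·12/57 = 0.513.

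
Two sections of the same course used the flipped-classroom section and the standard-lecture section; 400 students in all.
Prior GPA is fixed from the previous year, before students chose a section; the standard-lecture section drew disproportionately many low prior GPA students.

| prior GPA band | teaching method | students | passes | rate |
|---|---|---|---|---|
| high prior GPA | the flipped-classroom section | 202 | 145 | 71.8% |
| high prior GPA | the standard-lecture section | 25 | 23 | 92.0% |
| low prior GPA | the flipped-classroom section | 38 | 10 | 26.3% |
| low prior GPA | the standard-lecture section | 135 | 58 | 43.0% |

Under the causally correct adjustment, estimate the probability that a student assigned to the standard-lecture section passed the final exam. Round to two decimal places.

0.71

the standard-lecture section is higher inside every prior GPA band stratum but the flipped-classroom section is higher in aggregate. Whether to stratify depends on how prior GPA band relates to the teaching method.
Since prior GPA band is a pre-existing factor (not a product of the teaching method) and it affects the outcome on its own, it is a confounder. The stratified rates, not the pooled rate, identify the causal effect.
Standardising the standard-lecture section to the population prior GPA band mix: 0.568·23/25 + 0.432·58/135 = 0.708.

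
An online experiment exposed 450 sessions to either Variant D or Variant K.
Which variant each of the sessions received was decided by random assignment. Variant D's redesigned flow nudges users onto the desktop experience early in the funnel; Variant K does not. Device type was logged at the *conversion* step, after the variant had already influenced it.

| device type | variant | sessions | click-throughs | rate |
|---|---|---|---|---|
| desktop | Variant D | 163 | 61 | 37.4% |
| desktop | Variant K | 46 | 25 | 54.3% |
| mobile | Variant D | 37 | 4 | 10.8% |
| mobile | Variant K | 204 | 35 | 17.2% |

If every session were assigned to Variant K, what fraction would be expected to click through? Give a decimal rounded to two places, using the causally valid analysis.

0.24

Device type is downstream of the variant. One should not condition on a consequence of treatment, so the overall rates are the right comparison.
So P(outcome | do(Variant K)) is just the pooled rate for Variant K: 60/250 = 0.240.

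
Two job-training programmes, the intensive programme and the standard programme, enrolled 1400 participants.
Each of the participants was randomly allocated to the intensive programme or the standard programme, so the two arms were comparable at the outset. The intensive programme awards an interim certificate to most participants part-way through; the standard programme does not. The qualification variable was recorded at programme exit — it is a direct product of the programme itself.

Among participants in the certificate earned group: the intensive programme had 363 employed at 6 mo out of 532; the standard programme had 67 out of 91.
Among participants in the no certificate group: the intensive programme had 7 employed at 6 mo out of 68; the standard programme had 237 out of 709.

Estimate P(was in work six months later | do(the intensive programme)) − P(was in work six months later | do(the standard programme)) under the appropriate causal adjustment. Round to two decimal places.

The distribution of qualification attained during the programme is itself part of what the programme does — it is an intermediate outcome. Holding it fixed would remove that part of the effect; the total effect is the pooled difference.
The causal difference is the pooled difference: 0.617 − 0.380 = +0.237.

+0.24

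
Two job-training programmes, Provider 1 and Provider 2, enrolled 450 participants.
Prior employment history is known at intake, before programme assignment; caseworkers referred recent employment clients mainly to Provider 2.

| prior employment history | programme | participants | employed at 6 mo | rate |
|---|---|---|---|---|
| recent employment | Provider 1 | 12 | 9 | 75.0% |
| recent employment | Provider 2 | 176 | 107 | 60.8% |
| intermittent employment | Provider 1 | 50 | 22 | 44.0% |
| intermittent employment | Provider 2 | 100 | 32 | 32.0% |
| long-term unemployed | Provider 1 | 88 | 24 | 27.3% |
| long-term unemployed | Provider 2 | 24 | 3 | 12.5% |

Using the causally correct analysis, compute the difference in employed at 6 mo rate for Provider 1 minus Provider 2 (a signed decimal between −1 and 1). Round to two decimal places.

+0.14

The imbalance in prior employment history arose from how participants were allocated, not from anything the programme did; and prior employment history independently affects the outcome. The pooled gap is confounded — condition on prior employment history.
Adjusting over the population distribution of prior employment history: 0.418·(0.750−0.608) + 0.333·(0.440−0.320) + 0.249·(0.273−0.125) = +0.136.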